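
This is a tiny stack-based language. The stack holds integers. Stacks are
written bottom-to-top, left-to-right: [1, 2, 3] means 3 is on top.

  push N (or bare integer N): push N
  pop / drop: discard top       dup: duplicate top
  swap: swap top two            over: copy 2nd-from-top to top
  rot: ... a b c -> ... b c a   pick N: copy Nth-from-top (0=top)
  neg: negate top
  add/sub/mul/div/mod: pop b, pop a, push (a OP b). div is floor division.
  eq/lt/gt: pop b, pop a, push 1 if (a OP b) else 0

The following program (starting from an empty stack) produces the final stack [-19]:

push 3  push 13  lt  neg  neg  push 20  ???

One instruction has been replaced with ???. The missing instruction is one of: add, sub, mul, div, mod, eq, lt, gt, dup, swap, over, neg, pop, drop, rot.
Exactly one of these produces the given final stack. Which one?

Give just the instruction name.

Answer: sub

Derivation:
Stack before ???: [1, 20]
Stack after ???:  [-19]
The instruction that transforms [1, 20] -> [-19] is: sub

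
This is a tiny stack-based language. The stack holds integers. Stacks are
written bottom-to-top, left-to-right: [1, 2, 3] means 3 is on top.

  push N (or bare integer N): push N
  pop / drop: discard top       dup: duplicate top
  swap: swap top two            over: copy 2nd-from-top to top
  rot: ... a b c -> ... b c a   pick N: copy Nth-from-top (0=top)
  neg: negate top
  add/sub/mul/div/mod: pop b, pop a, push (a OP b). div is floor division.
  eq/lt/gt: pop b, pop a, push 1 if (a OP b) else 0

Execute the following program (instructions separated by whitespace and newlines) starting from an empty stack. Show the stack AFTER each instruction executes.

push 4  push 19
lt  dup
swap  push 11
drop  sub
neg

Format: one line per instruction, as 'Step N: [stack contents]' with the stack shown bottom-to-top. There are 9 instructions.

Step 1: [4]
Step 2: [4, 19]
Step 3: [1]
Step 4: [1, 1]
Step 5: [1, 1]
Step 6: [1, 1, 11]
Step 7: [1, 1]
Step 8: [0]
Step 9: [0]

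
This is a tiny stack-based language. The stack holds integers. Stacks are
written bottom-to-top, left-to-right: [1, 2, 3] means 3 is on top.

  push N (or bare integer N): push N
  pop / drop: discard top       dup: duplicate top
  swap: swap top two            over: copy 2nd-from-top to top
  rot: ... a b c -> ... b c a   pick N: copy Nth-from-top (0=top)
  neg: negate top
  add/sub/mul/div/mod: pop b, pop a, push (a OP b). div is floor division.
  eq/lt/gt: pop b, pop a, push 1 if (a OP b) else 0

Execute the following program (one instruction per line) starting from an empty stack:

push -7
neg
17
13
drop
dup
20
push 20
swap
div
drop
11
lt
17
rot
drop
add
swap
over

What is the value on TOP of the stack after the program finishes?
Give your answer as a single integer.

Answer: 17

Derivation:
After 'push -7': [-7]
After 'neg': [7]
After 'push 17': [7, 17]
After 'push 13': [7, 17, 13]
After 'drop': [7, 17]
After 'dup': [7, 17, 17]
After 'push 20': [7, 17, 17, 20]
After 'push 20': [7, 17, 17, 20, 20]
After 'swap': [7, 17, 17, 20, 20]
After 'div': [7, 17, 17, 1]
After 'drop': [7, 17, 17]
After 'push 11': [7, 17, 17, 11]
After 'lt': [7, 17, 0]
After 'push 17': [7, 17, 0, 17]
After 'rot': [7, 0, 17, 17]
After 'drop': [7, 0, 17]
After 'add': [7, 17]
After 'swap': [17, 7]
After 'over': [17, 7, 17]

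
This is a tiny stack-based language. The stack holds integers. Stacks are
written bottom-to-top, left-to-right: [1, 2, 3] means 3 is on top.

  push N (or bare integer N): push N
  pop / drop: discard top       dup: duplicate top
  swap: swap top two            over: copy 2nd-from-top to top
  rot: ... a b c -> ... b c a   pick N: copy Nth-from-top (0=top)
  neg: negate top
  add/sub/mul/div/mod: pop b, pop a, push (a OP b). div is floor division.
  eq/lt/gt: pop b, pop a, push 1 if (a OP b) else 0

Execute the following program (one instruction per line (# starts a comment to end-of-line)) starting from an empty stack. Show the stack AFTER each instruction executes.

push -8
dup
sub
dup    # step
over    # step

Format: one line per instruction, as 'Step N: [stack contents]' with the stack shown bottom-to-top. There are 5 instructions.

Step 1: [-8]
Step 2: [-8, -8]
Step 3: [0]
Step 4: [0, 0]
Step 5: [0, 0, 0]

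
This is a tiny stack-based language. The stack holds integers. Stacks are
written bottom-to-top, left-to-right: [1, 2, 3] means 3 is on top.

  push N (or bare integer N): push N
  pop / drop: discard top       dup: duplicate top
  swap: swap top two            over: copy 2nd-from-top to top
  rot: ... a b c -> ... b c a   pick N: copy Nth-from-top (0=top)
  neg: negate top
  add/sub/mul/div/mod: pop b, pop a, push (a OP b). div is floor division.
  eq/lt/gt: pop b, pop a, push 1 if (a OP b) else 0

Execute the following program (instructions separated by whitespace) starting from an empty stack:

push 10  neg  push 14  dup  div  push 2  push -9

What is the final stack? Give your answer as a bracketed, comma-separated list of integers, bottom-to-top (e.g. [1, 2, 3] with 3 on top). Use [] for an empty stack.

Answer: [-10, 1, 2, -9]

Derivation:
After 'push 10': [10]
After 'neg': [-10]
After 'push 14': [-10, 14]
After 'dup': [-10, 14, 14]
After 'div': [-10, 1]
After 'push 2': [-10, 1, 2]
After 'push -9': [-10, 1, 2, -9]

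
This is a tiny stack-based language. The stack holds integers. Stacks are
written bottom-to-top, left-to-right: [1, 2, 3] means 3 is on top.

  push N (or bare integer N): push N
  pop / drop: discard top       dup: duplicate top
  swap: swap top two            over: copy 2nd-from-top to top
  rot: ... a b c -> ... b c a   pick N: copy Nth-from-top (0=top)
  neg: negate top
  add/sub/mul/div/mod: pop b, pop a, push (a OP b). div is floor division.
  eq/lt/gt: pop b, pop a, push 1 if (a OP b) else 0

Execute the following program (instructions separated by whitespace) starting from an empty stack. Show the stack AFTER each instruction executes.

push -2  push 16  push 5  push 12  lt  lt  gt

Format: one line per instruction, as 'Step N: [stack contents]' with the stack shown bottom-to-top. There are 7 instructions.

Step 1: [-2]
Step 2: [-2, 16]
Step 3: [-2, 16, 5]
Step 4: [-2, 16, 5, 12]
Step 5: [-2, 16, 1]
Step 6: [-2, 0]
Step 7: [0]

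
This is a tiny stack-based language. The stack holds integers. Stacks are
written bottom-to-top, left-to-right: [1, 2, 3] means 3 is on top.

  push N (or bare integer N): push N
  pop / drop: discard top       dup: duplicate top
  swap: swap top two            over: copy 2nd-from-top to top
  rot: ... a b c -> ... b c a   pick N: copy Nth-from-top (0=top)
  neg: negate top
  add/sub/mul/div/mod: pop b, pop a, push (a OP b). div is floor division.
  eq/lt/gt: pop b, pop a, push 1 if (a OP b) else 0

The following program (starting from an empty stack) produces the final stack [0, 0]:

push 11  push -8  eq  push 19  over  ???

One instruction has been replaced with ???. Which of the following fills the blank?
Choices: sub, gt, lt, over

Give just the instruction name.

Answer: lt

Derivation:
Stack before ???: [0, 19, 0]
Stack after ???:  [0, 0]
Checking each choice:
  sub: produces [0, 19]
  gt: produces [0, 1]
  lt: MATCH
  over: produces [0, 19, 0, 19]


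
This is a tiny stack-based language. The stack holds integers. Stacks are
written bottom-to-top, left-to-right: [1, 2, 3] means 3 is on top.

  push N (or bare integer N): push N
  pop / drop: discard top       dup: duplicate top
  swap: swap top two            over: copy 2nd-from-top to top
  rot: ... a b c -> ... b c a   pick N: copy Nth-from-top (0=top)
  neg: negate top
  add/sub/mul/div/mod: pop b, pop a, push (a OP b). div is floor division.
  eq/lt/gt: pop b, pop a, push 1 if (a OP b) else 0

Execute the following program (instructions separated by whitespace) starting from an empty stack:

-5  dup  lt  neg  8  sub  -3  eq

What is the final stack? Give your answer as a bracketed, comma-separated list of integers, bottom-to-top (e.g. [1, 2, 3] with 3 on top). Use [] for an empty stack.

After 'push -5': [-5]
After 'dup': [-5, -5]
After 'lt': [0]
After 'neg': [0]
After 'push 8': [0, 8]
After 'sub': [-8]
After 'push -3': [-8, -3]
After 'eq': [0]

Answer: [0]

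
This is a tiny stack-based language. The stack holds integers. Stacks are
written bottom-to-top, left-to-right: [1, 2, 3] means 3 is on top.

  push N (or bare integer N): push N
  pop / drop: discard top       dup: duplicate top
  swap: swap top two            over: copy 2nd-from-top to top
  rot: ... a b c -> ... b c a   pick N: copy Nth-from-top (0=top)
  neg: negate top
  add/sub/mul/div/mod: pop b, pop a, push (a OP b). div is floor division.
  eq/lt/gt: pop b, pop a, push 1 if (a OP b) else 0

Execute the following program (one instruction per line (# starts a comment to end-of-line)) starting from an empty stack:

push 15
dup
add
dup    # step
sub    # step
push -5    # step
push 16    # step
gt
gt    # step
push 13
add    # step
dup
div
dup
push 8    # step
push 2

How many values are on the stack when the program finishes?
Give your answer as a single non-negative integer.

After 'push 15': stack = [15] (depth 1)
After 'dup': stack = [15, 15] (depth 2)
After 'add': stack = [30] (depth 1)
After 'dup': stack = [30, 30] (depth 2)
After 'sub': stack = [0] (depth 1)
After 'push -5': stack = [0, -5] (depth 2)
After 'push 16': stack = [0, -5, 16] (depth 3)
After 'gt': stack = [0, 0] (depth 2)
After 'gt': stack = [0] (depth 1)
After 'push 13': stack = [0, 13] (depth 2)
After 'add': stack = [13] (depth 1)
After 'dup': stack = [13, 13] (depth 2)
After 'div': stack = [1] (depth 1)
After 'dup': stack = [1, 1] (depth 2)
After 'push 8': stack = [1, 1, 8] (depth 3)
After 'push 2': stack = [1, 1, 8, 2] (depth 4)

Answer: 4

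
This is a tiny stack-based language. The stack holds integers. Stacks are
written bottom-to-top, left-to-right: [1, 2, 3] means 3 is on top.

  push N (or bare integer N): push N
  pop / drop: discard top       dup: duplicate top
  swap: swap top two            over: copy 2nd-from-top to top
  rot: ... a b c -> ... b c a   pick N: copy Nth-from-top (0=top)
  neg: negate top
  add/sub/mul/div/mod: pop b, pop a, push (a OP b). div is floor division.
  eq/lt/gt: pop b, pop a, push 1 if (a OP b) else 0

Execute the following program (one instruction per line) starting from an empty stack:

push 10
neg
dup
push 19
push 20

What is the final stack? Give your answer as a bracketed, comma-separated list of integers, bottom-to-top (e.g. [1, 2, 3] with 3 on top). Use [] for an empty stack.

After 'push 10': [10]
After 'neg': [-10]
After 'dup': [-10, -10]
After 'push 19': [-10, -10, 19]
After 'push 20': [-10, -10, 19, 20]

Answer: [-10, -10, 19, 20]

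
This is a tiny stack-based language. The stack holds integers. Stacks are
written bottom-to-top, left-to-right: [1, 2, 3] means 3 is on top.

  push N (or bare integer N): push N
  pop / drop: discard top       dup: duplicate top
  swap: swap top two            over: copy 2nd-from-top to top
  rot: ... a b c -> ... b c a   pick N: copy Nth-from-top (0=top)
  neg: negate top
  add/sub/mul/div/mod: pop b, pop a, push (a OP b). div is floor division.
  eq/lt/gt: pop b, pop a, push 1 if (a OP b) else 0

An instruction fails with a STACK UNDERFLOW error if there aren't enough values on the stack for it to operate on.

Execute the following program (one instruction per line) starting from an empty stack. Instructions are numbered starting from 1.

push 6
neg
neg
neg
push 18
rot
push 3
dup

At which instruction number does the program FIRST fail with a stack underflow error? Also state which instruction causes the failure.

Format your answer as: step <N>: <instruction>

Step 1 ('push 6'): stack = [6], depth = 1
Step 2 ('neg'): stack = [-6], depth = 1
Step 3 ('neg'): stack = [6], depth = 1
Step 4 ('neg'): stack = [-6], depth = 1
Step 5 ('push 18'): stack = [-6, 18], depth = 2
Step 6 ('rot'): needs 3 value(s) but depth is 2 — STACK UNDERFLOW

Answer: step 6: rot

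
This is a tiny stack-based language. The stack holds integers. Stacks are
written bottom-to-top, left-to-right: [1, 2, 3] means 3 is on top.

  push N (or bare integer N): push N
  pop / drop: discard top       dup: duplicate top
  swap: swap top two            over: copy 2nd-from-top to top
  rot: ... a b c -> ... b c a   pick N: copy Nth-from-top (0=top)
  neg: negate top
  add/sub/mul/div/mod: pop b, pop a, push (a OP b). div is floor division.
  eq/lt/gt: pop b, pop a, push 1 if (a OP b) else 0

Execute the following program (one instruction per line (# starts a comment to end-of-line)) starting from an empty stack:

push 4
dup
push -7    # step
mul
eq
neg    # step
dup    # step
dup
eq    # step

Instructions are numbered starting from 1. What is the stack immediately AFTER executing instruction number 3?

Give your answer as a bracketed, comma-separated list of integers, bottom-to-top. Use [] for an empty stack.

Step 1 ('push 4'): [4]
Step 2 ('dup'): [4, 4]
Step 3 ('push -7'): [4, 4, -7]

Answer: [4, 4, -7]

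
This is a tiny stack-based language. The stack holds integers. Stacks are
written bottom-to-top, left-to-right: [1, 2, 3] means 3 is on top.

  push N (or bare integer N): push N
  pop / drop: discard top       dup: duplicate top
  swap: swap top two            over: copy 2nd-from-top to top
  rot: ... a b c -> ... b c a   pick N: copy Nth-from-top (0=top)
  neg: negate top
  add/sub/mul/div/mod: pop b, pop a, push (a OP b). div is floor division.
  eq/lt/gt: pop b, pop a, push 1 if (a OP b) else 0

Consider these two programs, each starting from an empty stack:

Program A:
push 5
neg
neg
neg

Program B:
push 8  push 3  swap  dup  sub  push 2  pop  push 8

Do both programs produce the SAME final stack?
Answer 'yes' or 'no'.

Program A trace:
  After 'push 5': [5]
  After 'neg': [-5]
  After 'neg': [5]
  After 'neg': [-5]
Program A final stack: [-5]

Program B trace:
  After 'push 8': [8]
  After 'push 3': [8, 3]
  After 'swap': [3, 8]
  After 'dup': [3, 8, 8]
  After 'sub': [3, 0]
  After 'push 2': [3, 0, 2]
  After 'pop': [3, 0]
  After 'push 8': [3, 0, 8]
Program B final stack: [3, 0, 8]
Same: no

Answer: no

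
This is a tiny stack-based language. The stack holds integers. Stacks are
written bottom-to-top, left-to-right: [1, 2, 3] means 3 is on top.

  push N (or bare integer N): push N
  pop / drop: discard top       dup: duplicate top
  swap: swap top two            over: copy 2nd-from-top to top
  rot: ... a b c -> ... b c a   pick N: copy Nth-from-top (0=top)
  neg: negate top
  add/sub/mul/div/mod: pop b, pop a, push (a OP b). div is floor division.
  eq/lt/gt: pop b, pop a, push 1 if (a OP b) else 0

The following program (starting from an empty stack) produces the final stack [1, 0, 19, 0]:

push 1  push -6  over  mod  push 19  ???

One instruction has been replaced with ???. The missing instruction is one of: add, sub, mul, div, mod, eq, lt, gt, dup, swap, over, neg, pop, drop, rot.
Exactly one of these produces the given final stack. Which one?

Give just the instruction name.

Stack before ???: [1, 0, 19]
Stack after ???:  [1, 0, 19, 0]
The instruction that transforms [1, 0, 19] -> [1, 0, 19, 0] is: over

Answer: over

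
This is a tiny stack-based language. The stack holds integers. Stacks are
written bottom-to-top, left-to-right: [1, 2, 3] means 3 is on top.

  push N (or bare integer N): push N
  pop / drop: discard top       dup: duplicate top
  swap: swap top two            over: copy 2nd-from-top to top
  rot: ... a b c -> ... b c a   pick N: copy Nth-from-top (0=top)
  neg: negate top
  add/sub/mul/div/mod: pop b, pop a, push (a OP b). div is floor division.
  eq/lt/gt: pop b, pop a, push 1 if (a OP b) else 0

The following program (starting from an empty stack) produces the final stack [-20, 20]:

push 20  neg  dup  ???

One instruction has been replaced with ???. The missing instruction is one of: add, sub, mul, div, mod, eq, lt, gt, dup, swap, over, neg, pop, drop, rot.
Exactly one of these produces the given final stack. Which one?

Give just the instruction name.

Answer: neg

Derivation:
Stack before ???: [-20, -20]
Stack after ???:  [-20, 20]
The instruction that transforms [-20, -20] -> [-20, 20] is: neg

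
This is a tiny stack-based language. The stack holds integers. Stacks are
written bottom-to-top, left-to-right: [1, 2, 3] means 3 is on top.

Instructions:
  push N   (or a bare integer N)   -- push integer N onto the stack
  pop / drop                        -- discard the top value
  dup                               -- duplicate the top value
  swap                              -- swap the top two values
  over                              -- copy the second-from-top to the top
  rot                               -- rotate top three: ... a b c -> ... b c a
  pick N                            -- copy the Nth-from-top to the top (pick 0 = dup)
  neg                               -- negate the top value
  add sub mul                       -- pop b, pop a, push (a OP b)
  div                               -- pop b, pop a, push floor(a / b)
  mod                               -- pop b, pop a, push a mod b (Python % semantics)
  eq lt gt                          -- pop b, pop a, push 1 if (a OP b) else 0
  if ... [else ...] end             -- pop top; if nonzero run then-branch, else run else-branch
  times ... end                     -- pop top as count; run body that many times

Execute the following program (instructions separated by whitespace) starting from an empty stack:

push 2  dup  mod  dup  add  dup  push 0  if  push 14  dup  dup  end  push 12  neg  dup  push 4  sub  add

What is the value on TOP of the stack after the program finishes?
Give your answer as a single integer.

After 'push 2': [2]
After 'dup': [2, 2]
After 'mod': [0]
After 'dup': [0, 0]
After 'add': [0]
After 'dup': [0, 0]
After 'push 0': [0, 0, 0]
After 'if': [0, 0]
After 'push 12': [0, 0, 12]
After 'neg': [0, 0, -12]
After 'dup': [0, 0, -12, -12]
After 'push 4': [0, 0, -12, -12, 4]
After 'sub': [0, 0, -12, -16]
After 'add': [0, 0, -28]

Answer: -28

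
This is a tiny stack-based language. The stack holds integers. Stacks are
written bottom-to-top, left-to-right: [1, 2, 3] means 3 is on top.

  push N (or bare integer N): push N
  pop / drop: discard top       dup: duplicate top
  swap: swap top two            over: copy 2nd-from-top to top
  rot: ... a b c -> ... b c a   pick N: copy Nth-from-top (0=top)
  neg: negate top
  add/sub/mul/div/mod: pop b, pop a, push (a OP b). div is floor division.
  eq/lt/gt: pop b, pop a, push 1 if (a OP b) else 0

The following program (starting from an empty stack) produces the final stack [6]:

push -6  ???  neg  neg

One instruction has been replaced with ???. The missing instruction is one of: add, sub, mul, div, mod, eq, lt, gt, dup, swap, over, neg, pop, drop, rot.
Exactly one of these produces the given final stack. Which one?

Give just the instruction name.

Answer: neg

Derivation:
Stack before ???: [-6]
Stack after ???:  [6]
The instruction that transforms [-6] -> [6] is: neg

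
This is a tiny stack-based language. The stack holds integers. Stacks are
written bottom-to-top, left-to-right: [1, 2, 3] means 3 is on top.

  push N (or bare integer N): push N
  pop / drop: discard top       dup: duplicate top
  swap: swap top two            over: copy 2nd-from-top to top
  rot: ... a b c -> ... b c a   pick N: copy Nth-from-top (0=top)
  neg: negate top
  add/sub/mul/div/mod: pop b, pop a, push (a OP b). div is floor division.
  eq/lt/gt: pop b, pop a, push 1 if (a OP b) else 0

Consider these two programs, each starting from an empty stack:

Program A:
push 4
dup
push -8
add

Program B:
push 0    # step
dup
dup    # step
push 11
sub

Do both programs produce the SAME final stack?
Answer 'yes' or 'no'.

Answer: no

Derivation:
Program A trace:
  After 'push 4': [4]
  After 'dup': [4, 4]
  After 'push -8': [4, 4, -8]
  After 'add': [4, -4]
Program A final stack: [4, -4]

Program B trace:
  After 'push 0': [0]
  After 'dup': [0, 0]
  After 'dup': [0, 0, 0]
  After 'push 11': [0, 0, 0, 11]
  After 'sub': [0, 0, -11]
Program B final stack: [0, 0, -11]
Same: no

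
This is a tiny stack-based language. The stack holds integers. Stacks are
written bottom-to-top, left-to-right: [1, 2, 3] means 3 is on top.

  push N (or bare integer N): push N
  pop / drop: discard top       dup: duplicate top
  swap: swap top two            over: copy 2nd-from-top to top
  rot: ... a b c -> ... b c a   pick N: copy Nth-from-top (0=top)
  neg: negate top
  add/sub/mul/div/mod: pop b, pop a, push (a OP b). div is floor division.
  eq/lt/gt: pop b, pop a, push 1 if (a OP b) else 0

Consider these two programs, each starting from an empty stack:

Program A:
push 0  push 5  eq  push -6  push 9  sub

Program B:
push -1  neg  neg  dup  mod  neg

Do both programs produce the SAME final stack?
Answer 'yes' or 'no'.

Program A trace:
  After 'push 0': [0]
  After 'push 5': [0, 5]
  After 'eq': [0]
  After 'push -6': [0, -6]
  After 'push 9': [0, -6, 9]
  After 'sub': [0, -15]
Program A final stack: [0, -15]

Program B trace:
  After 'push -1': [-1]
  After 'neg': [1]
  After 'neg': [-1]
  After 'dup': [-1, -1]
  After 'mod': [0]
  After 'neg': [0]
Program B final stack: [0]
Same: no

Answer: no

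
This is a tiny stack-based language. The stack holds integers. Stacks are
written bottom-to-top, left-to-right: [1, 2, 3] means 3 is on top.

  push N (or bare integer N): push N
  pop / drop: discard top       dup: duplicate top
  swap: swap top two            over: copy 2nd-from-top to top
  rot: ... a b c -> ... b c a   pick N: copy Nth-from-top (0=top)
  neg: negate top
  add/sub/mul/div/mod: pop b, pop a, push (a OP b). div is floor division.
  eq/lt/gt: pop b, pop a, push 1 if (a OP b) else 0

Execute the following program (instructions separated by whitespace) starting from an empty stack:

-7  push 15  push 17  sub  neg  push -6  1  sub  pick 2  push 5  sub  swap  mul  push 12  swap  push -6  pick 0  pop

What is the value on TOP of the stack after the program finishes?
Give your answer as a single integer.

Answer: -6

Derivation:
After 'push -7': [-7]
After 'push 15': [-7, 15]
After 'push 17': [-7, 15, 17]
After 'sub': [-7, -2]
After 'neg': [-7, 2]
After 'push -6': [-7, 2, -6]
After 'push 1': [-7, 2, -6, 1]
After 'sub': [-7, 2, -7]
After 'pick 2': [-7, 2, -7, -7]
After 'push 5': [-7, 2, -7, -7, 5]
After 'sub': [-7, 2, -7, -12]
After 'swap': [-7, 2, -12, -7]
After 'mul': [-7, 2, 84]
After 'push 12': [-7, 2, 84, 12]
After 'swap': [-7, 2, 12, 84]
After 'push -6': [-7, 2, 12, 84, -6]
After 'pick 0': [-7, 2, 12, 84, -6, -6]
After 'pop': [-7, 2, 12, 84, -6]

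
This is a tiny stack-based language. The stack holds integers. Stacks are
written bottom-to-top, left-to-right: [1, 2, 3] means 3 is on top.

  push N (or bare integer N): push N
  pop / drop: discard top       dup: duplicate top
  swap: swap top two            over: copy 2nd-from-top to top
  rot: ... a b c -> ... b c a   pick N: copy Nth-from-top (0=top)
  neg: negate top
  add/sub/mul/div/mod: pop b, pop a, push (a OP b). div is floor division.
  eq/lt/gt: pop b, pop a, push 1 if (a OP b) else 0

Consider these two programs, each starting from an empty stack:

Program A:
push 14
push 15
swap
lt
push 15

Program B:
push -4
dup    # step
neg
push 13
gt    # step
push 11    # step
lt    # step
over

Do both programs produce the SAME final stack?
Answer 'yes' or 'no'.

Answer: no

Derivation:
Program A trace:
  After 'push 14': [14]
  After 'push 15': [14, 15]
  After 'swap': [15, 14]
  After 'lt': [0]
  After 'push 15': [0, 15]
Program A final stack: [0, 15]

Program B trace:
  After 'push -4': [-4]
  After 'dup': [-4, -4]
  After 'neg': [-4, 4]
  After 'push 13': [-4, 4, 13]
  After 'gt': [-4, 0]
  After 'push 11': [-4, 0, 11]
  After 'lt': [-4, 1]
  After 'over': [-4, 1, -4]
Program B final stack: [-4, 1, -4]
Same: no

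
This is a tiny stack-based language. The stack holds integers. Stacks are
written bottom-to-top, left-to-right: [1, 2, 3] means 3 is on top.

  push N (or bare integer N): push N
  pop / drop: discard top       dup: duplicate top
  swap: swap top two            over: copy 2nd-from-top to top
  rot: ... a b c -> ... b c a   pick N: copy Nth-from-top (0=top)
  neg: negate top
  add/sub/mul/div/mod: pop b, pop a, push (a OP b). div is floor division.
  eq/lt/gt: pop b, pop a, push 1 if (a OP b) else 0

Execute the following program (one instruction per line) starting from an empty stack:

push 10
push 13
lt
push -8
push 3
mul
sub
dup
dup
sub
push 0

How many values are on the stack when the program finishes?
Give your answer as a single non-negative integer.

After 'push 10': stack = [10] (depth 1)
After 'push 13': stack = [10, 13] (depth 2)
After 'lt': stack = [1] (depth 1)
After 'push -8': stack = [1, -8] (depth 2)
After 'push 3': stack = [1, -8, 3] (depth 3)
After 'mul': stack = [1, -24] (depth 2)
After 'sub': stack = [25] (depth 1)
After 'dup': stack = [25, 25] (depth 2)
After 'dup': stack = [25, 25, 25] (depth 3)
After 'sub': stack = [25, 0] (depth 2)
After 'push 0': stack = [25, 0, 0] (depth 3)

Answer: 3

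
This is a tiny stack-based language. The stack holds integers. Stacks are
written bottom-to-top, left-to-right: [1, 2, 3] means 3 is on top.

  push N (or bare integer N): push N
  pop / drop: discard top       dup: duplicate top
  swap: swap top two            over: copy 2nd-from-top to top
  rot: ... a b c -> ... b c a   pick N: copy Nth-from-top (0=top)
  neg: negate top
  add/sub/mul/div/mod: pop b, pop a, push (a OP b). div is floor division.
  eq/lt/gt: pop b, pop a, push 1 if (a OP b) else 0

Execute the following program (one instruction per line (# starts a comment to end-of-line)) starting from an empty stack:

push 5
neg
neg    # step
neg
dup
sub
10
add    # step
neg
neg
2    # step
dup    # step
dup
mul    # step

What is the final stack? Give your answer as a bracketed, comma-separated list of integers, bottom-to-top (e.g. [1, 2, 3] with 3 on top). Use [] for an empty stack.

After 'push 5': [5]
After 'neg': [-5]
After 'neg': [5]
After 'neg': [-5]
After 'dup': [-5, -5]
After 'sub': [0]
After 'push 10': [0, 10]
After 'add': [10]
After 'neg': [-10]
After 'neg': [10]
After 'push 2': [10, 2]
After 'dup': [10, 2, 2]
After 'dup': [10, 2, 2, 2]
After 'mul': [10, 2, 4]

Answer: [10, 2, 4]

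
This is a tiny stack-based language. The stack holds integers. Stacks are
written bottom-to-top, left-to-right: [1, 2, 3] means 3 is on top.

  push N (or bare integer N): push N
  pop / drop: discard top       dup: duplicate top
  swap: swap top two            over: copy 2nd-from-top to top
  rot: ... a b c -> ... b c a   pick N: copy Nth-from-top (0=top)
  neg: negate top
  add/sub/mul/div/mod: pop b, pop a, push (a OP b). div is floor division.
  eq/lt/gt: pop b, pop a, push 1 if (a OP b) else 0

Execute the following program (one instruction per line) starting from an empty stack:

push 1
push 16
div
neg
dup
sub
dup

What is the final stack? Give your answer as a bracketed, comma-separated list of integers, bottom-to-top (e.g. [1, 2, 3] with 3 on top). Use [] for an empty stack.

After 'push 1': [1]
After 'push 16': [1, 16]
After 'div': [0]
After 'neg': [0]
After 'dup': [0, 0]
After 'sub': [0]
After 'dup': [0, 0]

Answer: [0, 0]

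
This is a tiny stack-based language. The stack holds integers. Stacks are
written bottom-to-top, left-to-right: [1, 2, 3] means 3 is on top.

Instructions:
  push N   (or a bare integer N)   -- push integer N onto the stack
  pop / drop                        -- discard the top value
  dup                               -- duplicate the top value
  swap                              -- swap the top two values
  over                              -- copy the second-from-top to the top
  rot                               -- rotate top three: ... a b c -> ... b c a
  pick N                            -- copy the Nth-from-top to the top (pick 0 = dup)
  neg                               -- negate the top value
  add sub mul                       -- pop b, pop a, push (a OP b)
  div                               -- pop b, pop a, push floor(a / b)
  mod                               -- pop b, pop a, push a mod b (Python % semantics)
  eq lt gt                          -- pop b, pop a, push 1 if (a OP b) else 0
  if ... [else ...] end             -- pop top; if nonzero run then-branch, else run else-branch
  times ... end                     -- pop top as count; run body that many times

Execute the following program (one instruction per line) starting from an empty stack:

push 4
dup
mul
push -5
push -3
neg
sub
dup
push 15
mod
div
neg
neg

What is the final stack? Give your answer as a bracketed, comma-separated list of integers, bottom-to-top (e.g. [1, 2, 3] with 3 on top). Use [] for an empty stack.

After 'push 4': [4]
After 'dup': [4, 4]
After 'mul': [16]
After 'push -5': [16, -5]
After 'push -3': [16, -5, -3]
After 'neg': [16, -5, 3]
After 'sub': [16, -8]
After 'dup': [16, -8, -8]
After 'push 15': [16, -8, -8, 15]
After 'mod': [16, -8, 7]
After 'div': [16, -2]
After 'neg': [16, 2]
After 'neg': [16, -2]

Answer: [16, -2]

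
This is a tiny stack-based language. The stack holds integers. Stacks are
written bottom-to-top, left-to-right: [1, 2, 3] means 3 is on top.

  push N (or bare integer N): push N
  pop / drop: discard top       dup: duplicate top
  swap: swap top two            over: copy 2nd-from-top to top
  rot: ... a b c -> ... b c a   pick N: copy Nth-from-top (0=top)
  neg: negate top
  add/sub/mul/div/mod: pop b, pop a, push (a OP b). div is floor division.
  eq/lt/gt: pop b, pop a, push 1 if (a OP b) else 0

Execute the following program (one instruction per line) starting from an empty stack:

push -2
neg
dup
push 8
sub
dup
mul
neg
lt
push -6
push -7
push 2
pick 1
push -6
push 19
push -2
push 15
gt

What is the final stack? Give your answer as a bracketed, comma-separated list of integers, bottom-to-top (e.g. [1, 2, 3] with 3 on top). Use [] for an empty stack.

Answer: [0, -6, -7, 2, -7, -6, 19, 0]

Derivation:
After 'push -2': [-2]
After 'neg': [2]
After 'dup': [2, 2]
After 'push 8': [2, 2, 8]
After 'sub': [2, -6]
After 'dup': [2, -6, -6]
After 'mul': [2, 36]
After 'neg': [2, -36]
After 'lt': [0]
After 'push -6': [0, -6]
After 'push -7': [0, -6, -7]
After 'push 2': [0, -6, -7, 2]
After 'pick 1': [0, -6, -7, 2, -7]
After 'push -6': [0, -6, -7, 2, -7, -6]
After 'push 19': [0, -6, -7, 2, -7, -6, 19]
After 'push -2': [0, -6, -7, 2, -7, -6, 19, -2]
After 'push 15': [0, -6, -7, 2, -7, -6, 19, -2, 15]
After 'gt': [0, -6, -7, 2, -7, -6, 19, 0]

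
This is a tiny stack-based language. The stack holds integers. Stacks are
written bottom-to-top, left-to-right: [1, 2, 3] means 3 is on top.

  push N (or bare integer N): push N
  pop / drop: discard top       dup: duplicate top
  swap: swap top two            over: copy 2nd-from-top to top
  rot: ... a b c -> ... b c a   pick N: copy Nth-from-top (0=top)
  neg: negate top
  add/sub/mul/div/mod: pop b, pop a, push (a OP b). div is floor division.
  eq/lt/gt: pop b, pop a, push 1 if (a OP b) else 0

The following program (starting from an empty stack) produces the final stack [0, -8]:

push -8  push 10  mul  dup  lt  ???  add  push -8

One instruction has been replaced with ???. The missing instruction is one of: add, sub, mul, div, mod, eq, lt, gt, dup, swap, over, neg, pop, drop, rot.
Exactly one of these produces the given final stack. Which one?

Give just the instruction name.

Answer: dup

Derivation:
Stack before ???: [0]
Stack after ???:  [0, 0]
The instruction that transforms [0] -> [0, 0] is: dup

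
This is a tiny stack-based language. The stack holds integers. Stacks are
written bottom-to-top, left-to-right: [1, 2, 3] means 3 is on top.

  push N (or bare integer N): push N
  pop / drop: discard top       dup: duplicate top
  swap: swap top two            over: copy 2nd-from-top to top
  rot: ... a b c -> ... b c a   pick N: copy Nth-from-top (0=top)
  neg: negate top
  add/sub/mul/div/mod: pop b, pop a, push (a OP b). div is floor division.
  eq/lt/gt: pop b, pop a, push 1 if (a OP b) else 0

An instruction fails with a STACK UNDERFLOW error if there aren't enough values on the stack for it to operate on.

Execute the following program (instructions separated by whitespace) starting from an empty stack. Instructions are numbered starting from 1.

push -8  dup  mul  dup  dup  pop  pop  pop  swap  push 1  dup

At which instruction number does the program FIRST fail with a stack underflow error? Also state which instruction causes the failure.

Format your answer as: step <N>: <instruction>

Step 1 ('push -8'): stack = [-8], depth = 1
Step 2 ('dup'): stack = [-8, -8], depth = 2
Step 3 ('mul'): stack = [64], depth = 1
Step 4 ('dup'): stack = [64, 64], depth = 2
Step 5 ('dup'): stack = [64, 64, 64], depth = 3
Step 6 ('pop'): stack = [64, 64], depth = 2
Step 7 ('pop'): stack = [64], depth = 1
Step 8 ('pop'): stack = [], depth = 0
Step 9 ('swap'): needs 2 value(s) but depth is 0 — STACK UNDERFLOW

Answer: step 9: swap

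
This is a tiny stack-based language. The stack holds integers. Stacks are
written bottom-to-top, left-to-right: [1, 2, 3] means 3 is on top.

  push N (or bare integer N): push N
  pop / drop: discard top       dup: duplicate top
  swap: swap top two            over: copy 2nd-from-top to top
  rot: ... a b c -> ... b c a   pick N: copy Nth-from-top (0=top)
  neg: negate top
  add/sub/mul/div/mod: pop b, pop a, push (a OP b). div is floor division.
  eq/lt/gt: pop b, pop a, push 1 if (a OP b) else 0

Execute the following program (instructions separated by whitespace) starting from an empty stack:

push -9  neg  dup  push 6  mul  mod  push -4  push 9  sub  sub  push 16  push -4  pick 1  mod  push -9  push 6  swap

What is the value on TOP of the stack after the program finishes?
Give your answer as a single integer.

After 'push -9': [-9]
After 'neg': [9]
After 'dup': [9, 9]
After 'push 6': [9, 9, 6]
After 'mul': [9, 54]
After 'mod': [9]
After 'push -4': [9, -4]
After 'push 9': [9, -4, 9]
After 'sub': [9, -13]
After 'sub': [22]
After 'push 16': [22, 16]
After 'push -4': [22, 16, -4]
After 'pick 1': [22, 16, -4, 16]
After 'mod': [22, 16, 12]
After 'push -9': [22, 16, 12, -9]
After 'push 6': [22, 16, 12, -9, 6]
After 'swap': [22, 16, 12, 6, -9]

Answer: -9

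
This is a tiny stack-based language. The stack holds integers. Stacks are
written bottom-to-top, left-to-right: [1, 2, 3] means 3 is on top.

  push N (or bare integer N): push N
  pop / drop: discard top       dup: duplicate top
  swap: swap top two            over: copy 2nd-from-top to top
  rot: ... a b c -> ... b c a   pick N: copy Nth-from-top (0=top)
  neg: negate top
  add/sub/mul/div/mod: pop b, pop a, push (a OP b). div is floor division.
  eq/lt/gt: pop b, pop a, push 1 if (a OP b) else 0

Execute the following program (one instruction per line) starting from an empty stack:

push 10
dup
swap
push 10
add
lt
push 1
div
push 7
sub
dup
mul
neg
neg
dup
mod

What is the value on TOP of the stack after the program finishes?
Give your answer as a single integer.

Answer: 0

Derivation:
After 'push 10': [10]
After 'dup': [10, 10]
After 'swap': [10, 10]
After 'push 10': [10, 10, 10]
After 'add': [10, 20]
After 'lt': [1]
After 'push 1': [1, 1]
After 'div': [1]
After 'push 7': [1, 7]
After 'sub': [-6]
After 'dup': [-6, -6]
After 'mul': [36]
After 'neg': [-36]
After 'neg': [36]
After 'dup': [36, 36]
After 'mod': [0]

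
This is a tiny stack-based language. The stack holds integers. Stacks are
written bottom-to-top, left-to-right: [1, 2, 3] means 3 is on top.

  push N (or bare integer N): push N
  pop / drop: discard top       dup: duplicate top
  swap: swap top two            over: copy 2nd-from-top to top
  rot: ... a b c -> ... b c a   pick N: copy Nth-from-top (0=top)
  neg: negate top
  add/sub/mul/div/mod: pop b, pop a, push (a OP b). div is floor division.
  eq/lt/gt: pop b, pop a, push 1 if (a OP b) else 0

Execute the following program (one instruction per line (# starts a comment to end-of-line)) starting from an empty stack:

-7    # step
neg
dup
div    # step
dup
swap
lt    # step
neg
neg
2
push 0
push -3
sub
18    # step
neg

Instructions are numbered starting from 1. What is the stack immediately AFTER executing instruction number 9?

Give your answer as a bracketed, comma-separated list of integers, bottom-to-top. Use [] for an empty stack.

Step 1 ('-7'): [-7]
Step 2 ('neg'): [7]
Step 3 ('dup'): [7, 7]
Step 4 ('div'): [1]
Step 5 ('dup'): [1, 1]
Step 6 ('swap'): [1, 1]
Step 7 ('lt'): [0]
Step 8 ('neg'): [0]
Step 9 ('neg'): [0]

Answer: [0]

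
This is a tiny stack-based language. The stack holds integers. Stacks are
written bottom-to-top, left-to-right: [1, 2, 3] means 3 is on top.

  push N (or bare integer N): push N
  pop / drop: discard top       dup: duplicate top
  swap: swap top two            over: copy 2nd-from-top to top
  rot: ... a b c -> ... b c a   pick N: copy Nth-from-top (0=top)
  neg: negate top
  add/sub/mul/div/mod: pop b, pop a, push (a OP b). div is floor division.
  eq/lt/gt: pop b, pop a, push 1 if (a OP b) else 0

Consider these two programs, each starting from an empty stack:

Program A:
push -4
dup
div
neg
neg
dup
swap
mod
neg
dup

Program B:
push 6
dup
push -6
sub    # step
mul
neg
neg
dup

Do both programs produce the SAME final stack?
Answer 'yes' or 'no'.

Answer: no

Derivation:
Program A trace:
  After 'push -4': [-4]
  After 'dup': [-4, -4]
  After 'div': [1]
  After 'neg': [-1]
  After 'neg': [1]
  After 'dup': [1, 1]
  After 'swap': [1, 1]
  After 'mod': [0]
  After 'neg': [0]
  After 'dup': [0, 0]
Program A final stack: [0, 0]

Program B trace:
  After 'push 6': [6]
  After 'dup': [6, 6]
  After 'push -6': [6, 6, -6]
  After 'sub': [6, 12]
  After 'mul': [72]
  After 'neg': [-72]
  After 'neg': [72]
  After 'dup': [72, 72]
Program B final stack: [72, 72]
Same: no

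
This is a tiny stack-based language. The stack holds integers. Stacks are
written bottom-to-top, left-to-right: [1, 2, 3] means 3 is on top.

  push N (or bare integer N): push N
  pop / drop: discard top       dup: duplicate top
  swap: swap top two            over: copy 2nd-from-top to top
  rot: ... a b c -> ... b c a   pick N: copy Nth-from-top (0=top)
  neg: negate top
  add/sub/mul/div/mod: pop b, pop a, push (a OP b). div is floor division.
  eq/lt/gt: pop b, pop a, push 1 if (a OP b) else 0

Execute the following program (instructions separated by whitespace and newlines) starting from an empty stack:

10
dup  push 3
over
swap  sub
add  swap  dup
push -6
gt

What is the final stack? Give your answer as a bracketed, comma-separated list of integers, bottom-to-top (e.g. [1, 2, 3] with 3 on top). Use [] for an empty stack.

After 'push 10': [10]
After 'dup': [10, 10]
After 'push 3': [10, 10, 3]
After 'over': [10, 10, 3, 10]
After 'swap': [10, 10, 10, 3]
After 'sub': [10, 10, 7]
After 'add': [10, 17]
After 'swap': [17, 10]
After 'dup': [17, 10, 10]
After 'push -6': [17, 10, 10, -6]
After 'gt': [17, 10, 1]

Answer: [17, 10, 1]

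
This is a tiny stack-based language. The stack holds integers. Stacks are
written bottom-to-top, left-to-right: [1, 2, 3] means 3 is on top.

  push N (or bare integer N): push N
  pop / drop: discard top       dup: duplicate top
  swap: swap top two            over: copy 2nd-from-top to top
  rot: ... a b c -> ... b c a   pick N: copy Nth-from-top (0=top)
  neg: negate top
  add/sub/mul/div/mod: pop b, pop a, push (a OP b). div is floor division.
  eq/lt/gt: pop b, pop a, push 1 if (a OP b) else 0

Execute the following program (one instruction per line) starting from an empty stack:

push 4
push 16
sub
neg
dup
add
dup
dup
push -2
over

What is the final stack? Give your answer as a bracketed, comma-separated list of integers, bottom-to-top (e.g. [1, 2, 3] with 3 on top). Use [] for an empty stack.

Answer: [24, 24, 24, -2, 24]

Derivation:
After 'push 4': [4]
After 'push 16': [4, 16]
After 'sub': [-12]
After 'neg': [12]
After 'dup': [12, 12]
After 'add': [24]
After 'dup': [24, 24]
After 'dup': [24, 24, 24]
After 'push -2': [24, 24, 24, -2]
After 'over': [24, 24, 24, -2, 24]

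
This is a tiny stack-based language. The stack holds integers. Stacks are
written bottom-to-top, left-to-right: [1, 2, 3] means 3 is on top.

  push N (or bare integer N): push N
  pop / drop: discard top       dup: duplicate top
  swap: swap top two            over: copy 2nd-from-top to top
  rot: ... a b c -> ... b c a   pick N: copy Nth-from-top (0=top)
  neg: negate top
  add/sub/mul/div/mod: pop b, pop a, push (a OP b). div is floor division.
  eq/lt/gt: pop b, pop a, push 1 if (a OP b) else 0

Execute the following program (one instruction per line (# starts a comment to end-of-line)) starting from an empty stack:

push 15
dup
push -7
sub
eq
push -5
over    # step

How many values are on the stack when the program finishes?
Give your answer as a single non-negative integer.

After 'push 15': stack = [15] (depth 1)
After 'dup': stack = [15, 15] (depth 2)
After 'push -7': stack = [15, 15, -7] (depth 3)
After 'sub': stack = [15, 22] (depth 2)
After 'eq': stack = [0] (depth 1)
After 'push -5': stack = [0, -5] (depth 2)
After 'over': stack = [0, -5, 0] (depth 3)

Answer: 3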